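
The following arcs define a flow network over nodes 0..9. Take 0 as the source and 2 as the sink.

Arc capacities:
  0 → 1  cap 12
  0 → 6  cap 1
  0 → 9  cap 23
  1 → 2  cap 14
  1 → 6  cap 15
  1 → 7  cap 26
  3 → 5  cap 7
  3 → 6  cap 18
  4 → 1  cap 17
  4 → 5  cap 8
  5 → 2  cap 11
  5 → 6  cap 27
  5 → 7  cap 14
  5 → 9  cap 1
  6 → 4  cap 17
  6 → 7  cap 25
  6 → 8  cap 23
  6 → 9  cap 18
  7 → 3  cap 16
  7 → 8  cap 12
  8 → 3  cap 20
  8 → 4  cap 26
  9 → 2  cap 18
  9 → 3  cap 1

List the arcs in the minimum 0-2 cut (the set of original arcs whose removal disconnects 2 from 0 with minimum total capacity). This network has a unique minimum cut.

Min-cut arcs: {(0,1), (0,6), (9,2), (9,3)} (total capacity 32)

augment #1: 0→1→2 push 12
augment #2: 0→9→2 push 18
augment #3: 0→6→4→1→2 push 1
augment #4: 0→9→3→5→2 push 1
max flow = 32; residual-reachable set from 0 gives S-side
cut edges (S→T): {(0,1), (0,6), (9,2), (9,3)} total cap 32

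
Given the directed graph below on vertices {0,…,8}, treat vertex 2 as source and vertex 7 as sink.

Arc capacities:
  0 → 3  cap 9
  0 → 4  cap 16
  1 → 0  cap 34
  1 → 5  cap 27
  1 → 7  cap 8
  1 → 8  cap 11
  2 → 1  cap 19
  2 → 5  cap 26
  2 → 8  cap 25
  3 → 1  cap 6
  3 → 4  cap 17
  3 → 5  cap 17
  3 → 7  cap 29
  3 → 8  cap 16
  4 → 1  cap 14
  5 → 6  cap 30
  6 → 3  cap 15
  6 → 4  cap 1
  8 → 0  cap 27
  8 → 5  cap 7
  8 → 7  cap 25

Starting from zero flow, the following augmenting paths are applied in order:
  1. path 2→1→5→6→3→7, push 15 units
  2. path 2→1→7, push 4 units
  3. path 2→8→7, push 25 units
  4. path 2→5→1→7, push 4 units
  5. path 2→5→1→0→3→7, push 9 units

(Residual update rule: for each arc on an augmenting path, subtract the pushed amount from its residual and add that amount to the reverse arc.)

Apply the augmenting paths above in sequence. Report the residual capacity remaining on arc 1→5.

after path 1 (2→1→5→6→3→7, push 15): res(1,5)=12
after path 2 (2→1→7, push 4): res(1,5)=12
after path 3 (2→8→7, push 25): res(1,5)=12
after path 4 (2→5→1→7, push 4): res(1,5)=16
after path 5 (2→5→1→0→3→7, push 9): res(1,5)=25

Residual capacity of (1,5): 25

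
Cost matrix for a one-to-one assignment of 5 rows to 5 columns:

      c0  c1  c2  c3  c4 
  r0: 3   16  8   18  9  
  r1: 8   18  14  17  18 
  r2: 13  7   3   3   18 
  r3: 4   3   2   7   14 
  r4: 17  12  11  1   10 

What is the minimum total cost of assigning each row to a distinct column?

optimal assignment: row0→col4 (cost 9), row1→col0 (cost 8), row2→col2 (cost 3), row3→col1 (cost 3), row4→col3 (cost 1)
total = 9 + 8 + 3 + 3 + 1 = 24

Minimum assignment cost: 24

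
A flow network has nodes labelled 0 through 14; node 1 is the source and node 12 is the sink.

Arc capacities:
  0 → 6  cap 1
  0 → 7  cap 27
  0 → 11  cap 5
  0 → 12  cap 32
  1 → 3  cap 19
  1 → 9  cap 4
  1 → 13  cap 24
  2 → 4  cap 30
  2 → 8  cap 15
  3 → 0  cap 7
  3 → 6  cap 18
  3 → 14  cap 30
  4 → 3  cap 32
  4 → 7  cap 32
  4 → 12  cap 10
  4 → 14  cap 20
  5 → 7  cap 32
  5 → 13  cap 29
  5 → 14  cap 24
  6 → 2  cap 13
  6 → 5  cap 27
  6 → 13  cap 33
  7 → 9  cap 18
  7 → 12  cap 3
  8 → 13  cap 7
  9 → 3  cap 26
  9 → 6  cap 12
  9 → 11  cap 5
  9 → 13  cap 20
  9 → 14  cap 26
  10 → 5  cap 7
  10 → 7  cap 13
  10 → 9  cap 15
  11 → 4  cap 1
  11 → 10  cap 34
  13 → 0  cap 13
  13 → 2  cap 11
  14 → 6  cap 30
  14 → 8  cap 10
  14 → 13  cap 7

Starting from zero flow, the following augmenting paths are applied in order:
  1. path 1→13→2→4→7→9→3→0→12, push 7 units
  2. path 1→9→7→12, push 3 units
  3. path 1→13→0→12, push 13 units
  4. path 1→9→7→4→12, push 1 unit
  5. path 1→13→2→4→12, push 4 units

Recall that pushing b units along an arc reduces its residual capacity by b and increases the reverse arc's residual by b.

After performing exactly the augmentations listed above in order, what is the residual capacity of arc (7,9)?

after path 1 (1→13→2→4→7→9→3→0→12, push 7): res(7,9)=11
after path 2 (1→9→7→12, push 3): res(7,9)=14
after path 3 (1→13→0→12, push 13): res(7,9)=14
after path 4 (1→9→7→4→12, push 1): res(7,9)=15
after path 5 (1→13→2→4→12, push 4): res(7,9)=15

Residual capacity of (7,9): 15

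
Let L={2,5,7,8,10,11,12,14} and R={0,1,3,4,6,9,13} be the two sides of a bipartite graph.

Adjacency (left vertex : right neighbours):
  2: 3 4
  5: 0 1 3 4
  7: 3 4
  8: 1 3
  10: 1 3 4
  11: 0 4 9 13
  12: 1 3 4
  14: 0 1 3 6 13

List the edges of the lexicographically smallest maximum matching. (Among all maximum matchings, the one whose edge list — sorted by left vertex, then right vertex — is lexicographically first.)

|M| = 6 (so the lex-smallest maximum matching has 6 edges)
process left vertices in ascending order; for each, take the smallest-labelled available neighbour that still permits 6 edges overall, or leave it unmatched if none does
lex-smallest matching: {2-3, 5-0, 7-4, 8-1, 11-9, 14-6}

Lex-smallest maximum matching: {(2,3), (5,0), (7,4), (8,1), (11,9), (14,6)}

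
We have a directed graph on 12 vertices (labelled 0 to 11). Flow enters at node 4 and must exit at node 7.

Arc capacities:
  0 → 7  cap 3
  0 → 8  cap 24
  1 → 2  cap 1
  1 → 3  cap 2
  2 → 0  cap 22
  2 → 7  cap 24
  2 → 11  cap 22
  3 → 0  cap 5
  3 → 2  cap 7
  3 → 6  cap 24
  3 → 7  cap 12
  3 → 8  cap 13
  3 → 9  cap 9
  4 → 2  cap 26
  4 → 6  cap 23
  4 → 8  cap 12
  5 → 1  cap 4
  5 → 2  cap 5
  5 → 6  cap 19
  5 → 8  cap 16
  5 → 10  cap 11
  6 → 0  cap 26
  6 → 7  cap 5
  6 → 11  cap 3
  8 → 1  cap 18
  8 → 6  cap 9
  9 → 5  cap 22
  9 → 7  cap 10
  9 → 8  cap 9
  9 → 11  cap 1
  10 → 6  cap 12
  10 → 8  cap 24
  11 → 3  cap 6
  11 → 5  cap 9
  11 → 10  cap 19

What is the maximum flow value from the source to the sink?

augment #1: 4→2→7 bottleneck 24, total now 24
augment #2: 4→6→7 bottleneck 5, total now 29
augment #3: 4→2→0→7 bottleneck 2, total now 31
augment #4: 4→6→0→7 bottleneck 1, total now 32
augment #5: 4→6→11→3→7 bottleneck 3, total now 35
augment #6: 4→8→1→3→7 bottleneck 2, total now 37
augment #7: 4→6→0→2→11→3→7 bottleneck 2, total now 39
augment #8: 4→8→1→2→11→3→7 bottleneck 1, total now 40

Maximum flow value: 40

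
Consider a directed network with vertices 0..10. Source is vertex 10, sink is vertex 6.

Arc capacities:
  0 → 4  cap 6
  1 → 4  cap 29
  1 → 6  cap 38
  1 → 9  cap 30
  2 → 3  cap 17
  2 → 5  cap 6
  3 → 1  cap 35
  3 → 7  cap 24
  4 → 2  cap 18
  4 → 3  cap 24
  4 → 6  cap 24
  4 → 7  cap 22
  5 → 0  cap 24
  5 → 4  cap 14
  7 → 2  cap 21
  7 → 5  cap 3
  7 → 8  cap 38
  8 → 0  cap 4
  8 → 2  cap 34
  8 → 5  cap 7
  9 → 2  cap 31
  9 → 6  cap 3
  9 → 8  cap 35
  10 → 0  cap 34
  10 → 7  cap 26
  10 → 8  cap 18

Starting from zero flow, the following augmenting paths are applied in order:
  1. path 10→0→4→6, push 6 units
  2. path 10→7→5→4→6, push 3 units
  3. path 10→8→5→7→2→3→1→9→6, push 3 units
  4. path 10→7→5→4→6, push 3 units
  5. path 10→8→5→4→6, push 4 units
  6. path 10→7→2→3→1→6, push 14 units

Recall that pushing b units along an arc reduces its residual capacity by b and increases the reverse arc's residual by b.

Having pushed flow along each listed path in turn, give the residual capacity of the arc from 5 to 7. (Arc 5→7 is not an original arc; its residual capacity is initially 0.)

after path 1 (10→0→4→6, push 6): res(5,7)=0
after path 2 (10→7→5→4→6, push 3): res(5,7)=3
after path 3 (10→8→5→7→2→3→1→9→6, push 3): res(5,7)=0
after path 4 (10→7→5→4→6, push 3): res(5,7)=3
after path 5 (10→8→5→4→6, push 4): res(5,7)=3
after path 6 (10→7→2→3→1→6, push 14): res(5,7)=3

Residual capacity of (5,7): 3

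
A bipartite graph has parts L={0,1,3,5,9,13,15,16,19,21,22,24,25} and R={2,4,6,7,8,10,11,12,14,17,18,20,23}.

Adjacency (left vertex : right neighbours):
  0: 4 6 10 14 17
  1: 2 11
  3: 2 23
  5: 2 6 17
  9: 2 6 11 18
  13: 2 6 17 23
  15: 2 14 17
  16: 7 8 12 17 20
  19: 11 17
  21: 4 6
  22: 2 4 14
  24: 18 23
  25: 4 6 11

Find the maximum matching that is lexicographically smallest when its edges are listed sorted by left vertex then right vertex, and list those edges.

Lex-smallest maximum matching: {(0,10), (1,2), (3,23), (5,6), (9,11), (13,17), (15,14), (16,7), (21,4), (24,18)}

|M| = 10 (so the lex-smallest maximum matching has 10 edges)
process left vertices in ascending order; for each, take the smallest-labelled available neighbour that still permits 10 edges overall, or leave it unmatched if none does
lex-smallest matching: {0-10, 1-2, 3-23, 5-6, 9-11, 13-17, 15-14, 16-7, 21-4, 24-18}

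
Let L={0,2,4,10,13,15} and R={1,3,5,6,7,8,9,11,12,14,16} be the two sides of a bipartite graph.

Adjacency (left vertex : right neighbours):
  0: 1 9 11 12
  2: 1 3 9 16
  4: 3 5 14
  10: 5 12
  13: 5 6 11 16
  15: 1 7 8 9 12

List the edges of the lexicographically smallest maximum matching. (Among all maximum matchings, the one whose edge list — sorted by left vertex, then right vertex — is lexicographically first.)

Lex-smallest maximum matching: {(0,1), (2,3), (4,5), (10,12), (13,6), (15,7)}

|M| = 6 (so the lex-smallest maximum matching has 6 edges)
process left vertices in ascending order; for each, take the smallest-labelled available neighbour that still permits 6 edges overall, or leave it unmatched if none does
lex-smallest matching: {0-1, 2-3, 4-5, 10-12, 13-6, 15-7}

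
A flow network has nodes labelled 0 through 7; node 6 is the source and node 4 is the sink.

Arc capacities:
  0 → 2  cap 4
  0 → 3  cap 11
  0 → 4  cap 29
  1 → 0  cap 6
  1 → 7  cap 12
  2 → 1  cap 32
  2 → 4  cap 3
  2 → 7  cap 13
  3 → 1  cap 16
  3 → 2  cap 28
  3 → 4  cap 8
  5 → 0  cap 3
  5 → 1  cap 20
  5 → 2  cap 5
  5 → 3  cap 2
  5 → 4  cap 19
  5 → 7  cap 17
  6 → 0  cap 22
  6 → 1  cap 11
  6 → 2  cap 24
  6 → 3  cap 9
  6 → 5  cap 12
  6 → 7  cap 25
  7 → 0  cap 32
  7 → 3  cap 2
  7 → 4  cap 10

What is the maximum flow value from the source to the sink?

augment #1: 6→0→4 bottleneck 22, total now 22
augment #2: 6→2→4 bottleneck 3, total now 25
augment #3: 6→3→4 bottleneck 8, total now 33
augment #4: 6→5→4 bottleneck 12, total now 45
augment #5: 6→7→4 bottleneck 10, total now 55
augment #6: 6→1→0→4 bottleneck 6, total now 61
augment #7: 6→7→0→4 bottleneck 1, total now 62

Maximum flow value: 62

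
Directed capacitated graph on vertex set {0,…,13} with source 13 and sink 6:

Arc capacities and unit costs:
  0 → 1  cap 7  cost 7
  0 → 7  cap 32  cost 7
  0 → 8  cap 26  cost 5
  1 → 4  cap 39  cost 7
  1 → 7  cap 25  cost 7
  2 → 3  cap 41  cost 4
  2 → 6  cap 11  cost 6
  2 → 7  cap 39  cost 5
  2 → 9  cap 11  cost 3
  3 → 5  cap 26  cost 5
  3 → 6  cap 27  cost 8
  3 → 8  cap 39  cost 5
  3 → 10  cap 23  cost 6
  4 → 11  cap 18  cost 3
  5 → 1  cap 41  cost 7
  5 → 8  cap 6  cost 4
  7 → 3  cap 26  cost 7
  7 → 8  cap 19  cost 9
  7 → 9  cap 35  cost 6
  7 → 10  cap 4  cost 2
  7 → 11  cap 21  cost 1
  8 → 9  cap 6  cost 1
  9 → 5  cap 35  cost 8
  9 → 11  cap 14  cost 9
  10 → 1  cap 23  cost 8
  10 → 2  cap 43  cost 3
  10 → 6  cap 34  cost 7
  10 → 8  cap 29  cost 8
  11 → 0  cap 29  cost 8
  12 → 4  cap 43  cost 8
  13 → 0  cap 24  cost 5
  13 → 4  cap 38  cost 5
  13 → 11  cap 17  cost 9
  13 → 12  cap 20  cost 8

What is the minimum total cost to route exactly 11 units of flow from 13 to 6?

shortest-cost path #1: 13→0→7→10→6 push 4 @ unit cost 21 (adds 84)
shortest-cost path #2: 13→0→7→3→6 push 7 @ unit cost 27 (adds 189)
total cost = 273

Minimum cost for 11 units: 273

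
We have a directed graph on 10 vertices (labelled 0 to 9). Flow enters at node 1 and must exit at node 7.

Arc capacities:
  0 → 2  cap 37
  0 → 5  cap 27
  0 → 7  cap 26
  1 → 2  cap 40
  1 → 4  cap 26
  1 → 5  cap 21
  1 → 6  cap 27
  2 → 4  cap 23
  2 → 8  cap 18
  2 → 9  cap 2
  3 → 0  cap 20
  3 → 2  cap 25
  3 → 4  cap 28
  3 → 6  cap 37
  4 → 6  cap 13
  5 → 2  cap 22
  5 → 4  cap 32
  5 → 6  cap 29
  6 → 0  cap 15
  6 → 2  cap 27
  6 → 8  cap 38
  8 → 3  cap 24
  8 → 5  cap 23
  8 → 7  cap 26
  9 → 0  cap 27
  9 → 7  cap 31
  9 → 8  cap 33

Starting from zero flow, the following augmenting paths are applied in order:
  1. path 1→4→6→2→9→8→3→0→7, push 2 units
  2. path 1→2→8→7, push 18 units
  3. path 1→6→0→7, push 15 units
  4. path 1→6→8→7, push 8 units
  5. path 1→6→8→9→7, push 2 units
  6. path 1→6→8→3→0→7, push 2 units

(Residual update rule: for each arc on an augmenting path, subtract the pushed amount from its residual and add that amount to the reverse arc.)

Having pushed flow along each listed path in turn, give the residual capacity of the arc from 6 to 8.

Residual capacity of (6,8): 26

after path 1 (1→4→6→2→9→8→3→0→7, push 2): res(6,8)=38
after path 2 (1→2→8→7, push 18): res(6,8)=38
after path 3 (1→6→0→7, push 15): res(6,8)=38
after path 4 (1→6→8→7, push 8): res(6,8)=30
after path 5 (1→6→8→9→7, push 2): res(6,8)=28
after path 6 (1→6→8→3→0→7, push 2): res(6,8)=26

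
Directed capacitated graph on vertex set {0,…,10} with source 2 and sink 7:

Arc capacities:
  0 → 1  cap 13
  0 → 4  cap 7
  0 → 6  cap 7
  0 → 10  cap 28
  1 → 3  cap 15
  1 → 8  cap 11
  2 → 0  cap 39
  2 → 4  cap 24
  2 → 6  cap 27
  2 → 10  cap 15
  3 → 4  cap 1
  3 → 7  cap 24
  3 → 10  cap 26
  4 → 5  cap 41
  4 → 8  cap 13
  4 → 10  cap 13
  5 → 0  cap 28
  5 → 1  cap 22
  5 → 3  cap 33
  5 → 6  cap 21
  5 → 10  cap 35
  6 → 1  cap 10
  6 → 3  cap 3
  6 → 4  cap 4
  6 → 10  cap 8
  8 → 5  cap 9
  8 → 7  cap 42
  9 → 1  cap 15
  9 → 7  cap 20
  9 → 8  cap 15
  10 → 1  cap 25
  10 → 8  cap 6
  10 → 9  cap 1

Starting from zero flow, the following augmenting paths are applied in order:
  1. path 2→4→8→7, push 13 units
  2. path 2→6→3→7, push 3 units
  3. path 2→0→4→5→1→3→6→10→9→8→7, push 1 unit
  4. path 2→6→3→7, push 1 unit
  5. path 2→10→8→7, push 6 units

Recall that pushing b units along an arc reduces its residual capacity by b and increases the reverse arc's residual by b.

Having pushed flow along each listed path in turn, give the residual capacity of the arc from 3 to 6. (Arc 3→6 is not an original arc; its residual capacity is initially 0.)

after path 1 (2→4→8→7, push 13): res(3,6)=0
after path 2 (2→6→3→7, push 3): res(3,6)=3
after path 3 (2→0→4→5→1→3→6→10→9→8→7, push 1): res(3,6)=2
after path 4 (2→6→3→7, push 1): res(3,6)=3
after path 5 (2→10→8→7, push 6): res(3,6)=3

Residual capacity of (3,6): 3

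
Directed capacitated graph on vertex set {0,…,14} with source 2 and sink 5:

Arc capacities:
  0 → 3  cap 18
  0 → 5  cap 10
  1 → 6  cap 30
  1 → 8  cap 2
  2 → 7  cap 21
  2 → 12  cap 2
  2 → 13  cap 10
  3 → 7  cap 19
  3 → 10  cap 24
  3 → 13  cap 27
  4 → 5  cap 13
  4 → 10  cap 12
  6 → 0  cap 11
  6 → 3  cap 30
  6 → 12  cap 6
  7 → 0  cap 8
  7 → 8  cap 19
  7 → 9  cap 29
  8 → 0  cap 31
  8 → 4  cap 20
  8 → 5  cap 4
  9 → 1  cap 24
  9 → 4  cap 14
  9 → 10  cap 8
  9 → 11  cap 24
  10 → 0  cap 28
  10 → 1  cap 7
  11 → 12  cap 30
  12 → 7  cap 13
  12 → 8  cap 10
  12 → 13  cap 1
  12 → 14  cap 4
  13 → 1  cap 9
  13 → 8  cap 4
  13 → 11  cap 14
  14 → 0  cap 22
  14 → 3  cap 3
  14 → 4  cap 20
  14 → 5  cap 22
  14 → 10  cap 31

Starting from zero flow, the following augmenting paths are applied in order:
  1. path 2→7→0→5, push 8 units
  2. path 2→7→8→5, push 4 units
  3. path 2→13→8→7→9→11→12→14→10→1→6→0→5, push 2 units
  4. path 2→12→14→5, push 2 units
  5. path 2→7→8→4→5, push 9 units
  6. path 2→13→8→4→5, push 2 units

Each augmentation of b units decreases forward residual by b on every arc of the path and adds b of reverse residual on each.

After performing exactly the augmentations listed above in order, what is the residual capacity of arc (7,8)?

after path 1 (2→7→0→5, push 8): res(7,8)=19
after path 2 (2→7→8→5, push 4): res(7,8)=15
after path 3 (2→13→8→7→9→11→12→14→10→1→6→0→5, push 2): res(7,8)=17
after path 4 (2→12→14→5, push 2): res(7,8)=17
after path 5 (2→7→8→4→5, push 9): res(7,8)=8
after path 6 (2→13→8→4→5, push 2): res(7,8)=8

Residual capacity of (7,8): 8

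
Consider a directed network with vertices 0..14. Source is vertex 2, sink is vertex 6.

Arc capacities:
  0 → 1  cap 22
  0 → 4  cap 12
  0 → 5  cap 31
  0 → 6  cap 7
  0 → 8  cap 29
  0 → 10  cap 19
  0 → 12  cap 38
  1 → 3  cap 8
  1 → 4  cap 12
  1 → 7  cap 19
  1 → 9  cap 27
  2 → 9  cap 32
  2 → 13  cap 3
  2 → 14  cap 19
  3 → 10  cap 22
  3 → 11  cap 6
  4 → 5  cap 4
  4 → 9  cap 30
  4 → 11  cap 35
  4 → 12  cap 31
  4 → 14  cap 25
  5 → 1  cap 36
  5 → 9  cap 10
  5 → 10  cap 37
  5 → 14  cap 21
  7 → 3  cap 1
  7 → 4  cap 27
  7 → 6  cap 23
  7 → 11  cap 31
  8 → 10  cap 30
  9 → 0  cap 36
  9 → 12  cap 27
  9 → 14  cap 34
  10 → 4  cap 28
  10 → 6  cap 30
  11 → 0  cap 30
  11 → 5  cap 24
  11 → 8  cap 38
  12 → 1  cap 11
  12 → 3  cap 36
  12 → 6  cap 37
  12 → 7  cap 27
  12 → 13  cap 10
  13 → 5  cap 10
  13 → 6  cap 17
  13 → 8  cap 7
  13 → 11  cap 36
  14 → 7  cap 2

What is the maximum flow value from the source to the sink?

Maximum flow value: 37

augment #1: 2→13→6 bottleneck 3, total now 3
augment #2: 2→9→0→6 bottleneck 7, total now 10
augment #3: 2→9→12→6 bottleneck 25, total now 35
augment #4: 2→14→7→6 bottleneck 2, total now 37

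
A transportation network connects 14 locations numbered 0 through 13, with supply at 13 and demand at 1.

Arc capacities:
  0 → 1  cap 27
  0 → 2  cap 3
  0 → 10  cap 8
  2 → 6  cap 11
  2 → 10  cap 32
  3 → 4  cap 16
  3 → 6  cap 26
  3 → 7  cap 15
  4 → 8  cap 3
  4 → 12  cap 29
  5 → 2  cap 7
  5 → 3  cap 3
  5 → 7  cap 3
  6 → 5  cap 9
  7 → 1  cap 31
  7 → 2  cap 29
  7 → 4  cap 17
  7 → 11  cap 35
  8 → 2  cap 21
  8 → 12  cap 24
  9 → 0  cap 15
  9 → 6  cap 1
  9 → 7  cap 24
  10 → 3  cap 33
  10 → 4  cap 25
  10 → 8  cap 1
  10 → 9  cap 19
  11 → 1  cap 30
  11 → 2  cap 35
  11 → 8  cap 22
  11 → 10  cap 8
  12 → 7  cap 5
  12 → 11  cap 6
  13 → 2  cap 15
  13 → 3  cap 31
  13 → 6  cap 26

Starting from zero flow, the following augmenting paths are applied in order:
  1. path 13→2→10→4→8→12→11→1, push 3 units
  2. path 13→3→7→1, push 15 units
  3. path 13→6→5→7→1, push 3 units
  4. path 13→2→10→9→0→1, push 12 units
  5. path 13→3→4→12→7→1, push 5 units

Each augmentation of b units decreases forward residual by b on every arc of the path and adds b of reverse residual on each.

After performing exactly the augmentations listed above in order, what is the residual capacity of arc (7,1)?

after path 1 (13→2→10→4→8→12→11→1, push 3): res(7,1)=31
after path 2 (13→3→7→1, push 15): res(7,1)=16
after path 3 (13→6→5→7→1, push 3): res(7,1)=13
after path 4 (13→2→10→9→0→1, push 12): res(7,1)=13
after path 5 (13→3→4→12→7→1, push 5): res(7,1)=8

Residual capacity of (7,1): 8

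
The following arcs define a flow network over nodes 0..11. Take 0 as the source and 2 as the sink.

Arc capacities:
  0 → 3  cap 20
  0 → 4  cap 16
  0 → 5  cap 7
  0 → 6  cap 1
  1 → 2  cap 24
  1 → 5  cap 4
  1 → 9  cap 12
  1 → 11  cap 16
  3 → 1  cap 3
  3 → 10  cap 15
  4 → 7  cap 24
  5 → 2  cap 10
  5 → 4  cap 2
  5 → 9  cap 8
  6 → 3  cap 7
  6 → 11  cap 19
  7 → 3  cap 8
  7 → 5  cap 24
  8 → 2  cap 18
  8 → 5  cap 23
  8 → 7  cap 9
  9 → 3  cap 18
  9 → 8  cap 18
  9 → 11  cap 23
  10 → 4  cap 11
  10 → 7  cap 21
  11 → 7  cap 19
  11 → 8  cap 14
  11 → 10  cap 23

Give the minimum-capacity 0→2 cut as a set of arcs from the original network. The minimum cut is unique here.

Min-cut arcs: {(0,6), (3,1), (5,2), (5,9)} (total capacity 22)

augment #1: 0→5→2 push 7
augment #2: 0→3→1→2 push 3
augment #3: 0→4→7→5→2 push 3
augment #4: 0→6→11→8→2 push 1
augment #5: 0→4→7→5→9→8→2 push 8
max flow = 22; residual-reachable set from 0 gives S-side
cut edges (S→T): {(0,6), (3,1), (5,2), (5,9)} total cap 22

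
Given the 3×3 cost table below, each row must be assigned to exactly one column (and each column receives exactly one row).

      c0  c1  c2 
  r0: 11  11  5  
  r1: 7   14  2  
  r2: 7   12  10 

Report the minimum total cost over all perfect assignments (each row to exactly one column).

Minimum assignment cost: 20

optimal assignment: row0→col1 (cost 11), row1→col2 (cost 2), row2→col0 (cost 7)
total = 11 + 2 + 7 = 20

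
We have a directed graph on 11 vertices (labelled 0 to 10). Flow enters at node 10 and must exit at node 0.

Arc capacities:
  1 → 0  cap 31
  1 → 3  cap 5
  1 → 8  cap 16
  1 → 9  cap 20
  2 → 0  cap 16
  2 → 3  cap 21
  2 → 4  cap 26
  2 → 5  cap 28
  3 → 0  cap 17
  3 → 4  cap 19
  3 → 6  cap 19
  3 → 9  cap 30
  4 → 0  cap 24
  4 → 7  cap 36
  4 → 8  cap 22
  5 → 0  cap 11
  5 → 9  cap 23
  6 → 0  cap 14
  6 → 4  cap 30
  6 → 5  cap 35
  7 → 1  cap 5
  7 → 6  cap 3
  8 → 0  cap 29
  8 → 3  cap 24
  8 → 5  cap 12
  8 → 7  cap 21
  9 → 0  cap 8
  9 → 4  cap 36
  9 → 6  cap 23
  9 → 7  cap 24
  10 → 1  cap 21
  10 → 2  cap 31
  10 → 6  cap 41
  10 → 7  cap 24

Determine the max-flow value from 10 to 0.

Maximum flow value: 101

augment #1: 10→1→0 bottleneck 21, total now 21
augment #2: 10→2→0 bottleneck 16, total now 37
augment #3: 10→6→0 bottleneck 14, total now 51
augment #4: 10→2→3→0 bottleneck 15, total now 66
augment #5: 10→6→4→0 bottleneck 24, total now 90
augment #6: 10→6→5→0 bottleneck 3, total now 93
augment #7: 10→7→1→0 bottleneck 5, total now 98
augment #8: 10→7→6→5→0 bottleneck 3, total now 101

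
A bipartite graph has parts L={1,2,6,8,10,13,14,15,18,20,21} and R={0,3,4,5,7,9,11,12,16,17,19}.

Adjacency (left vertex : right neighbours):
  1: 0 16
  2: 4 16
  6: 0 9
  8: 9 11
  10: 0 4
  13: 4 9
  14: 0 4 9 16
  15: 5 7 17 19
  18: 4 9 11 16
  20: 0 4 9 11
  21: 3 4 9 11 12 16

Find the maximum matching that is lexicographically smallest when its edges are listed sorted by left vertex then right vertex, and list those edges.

Lex-smallest maximum matching: {(1,0), (2,4), (6,9), (8,11), (14,16), (15,5), (21,3)}

|M| = 7 (so the lex-smallest maximum matching has 7 edges)
process left vertices in ascending order; for each, take the smallest-labelled available neighbour that still permits 7 edges overall, or leave it unmatched if none does
lex-smallest matching: {1-0, 2-4, 6-9, 8-11, 14-16, 15-5, 21-3}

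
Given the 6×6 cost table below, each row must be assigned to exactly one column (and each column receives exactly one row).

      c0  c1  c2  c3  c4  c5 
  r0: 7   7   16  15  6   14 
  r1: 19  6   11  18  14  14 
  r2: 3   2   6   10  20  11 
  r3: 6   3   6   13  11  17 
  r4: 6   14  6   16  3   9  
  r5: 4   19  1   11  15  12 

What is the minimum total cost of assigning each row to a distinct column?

one of 3 optimal assignments: row0→col0 (cost 7), row1→col5 (cost 14), row2→col3 (cost 10), row3→col1 (cost 3), row4→col4 (cost 3), row5→col2 (cost 1)
total = 7 + 14 + 10 + 3 + 3 + 1 = 38

Minimum assignment cost: 38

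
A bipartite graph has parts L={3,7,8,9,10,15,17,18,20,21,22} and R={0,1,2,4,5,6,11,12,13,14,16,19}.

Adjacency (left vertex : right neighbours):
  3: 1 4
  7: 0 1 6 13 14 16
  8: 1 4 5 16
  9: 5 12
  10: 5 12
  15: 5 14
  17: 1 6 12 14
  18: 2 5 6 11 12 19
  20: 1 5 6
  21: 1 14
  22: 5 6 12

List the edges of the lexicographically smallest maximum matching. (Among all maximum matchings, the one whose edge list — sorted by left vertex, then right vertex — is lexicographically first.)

Lex-smallest maximum matching: {(3,4), (7,0), (8,16), (9,5), (10,12), (15,14), (17,1), (18,2), (20,6)}

|M| = 9 (so the lex-smallest maximum matching has 9 edges)
process left vertices in ascending order; for each, take the smallest-labelled available neighbour that still permits 9 edges overall, or leave it unmatched if none does
lex-smallest matching: {3-4, 7-0, 8-16, 9-5, 10-12, 15-14, 17-1, 18-2, 20-6}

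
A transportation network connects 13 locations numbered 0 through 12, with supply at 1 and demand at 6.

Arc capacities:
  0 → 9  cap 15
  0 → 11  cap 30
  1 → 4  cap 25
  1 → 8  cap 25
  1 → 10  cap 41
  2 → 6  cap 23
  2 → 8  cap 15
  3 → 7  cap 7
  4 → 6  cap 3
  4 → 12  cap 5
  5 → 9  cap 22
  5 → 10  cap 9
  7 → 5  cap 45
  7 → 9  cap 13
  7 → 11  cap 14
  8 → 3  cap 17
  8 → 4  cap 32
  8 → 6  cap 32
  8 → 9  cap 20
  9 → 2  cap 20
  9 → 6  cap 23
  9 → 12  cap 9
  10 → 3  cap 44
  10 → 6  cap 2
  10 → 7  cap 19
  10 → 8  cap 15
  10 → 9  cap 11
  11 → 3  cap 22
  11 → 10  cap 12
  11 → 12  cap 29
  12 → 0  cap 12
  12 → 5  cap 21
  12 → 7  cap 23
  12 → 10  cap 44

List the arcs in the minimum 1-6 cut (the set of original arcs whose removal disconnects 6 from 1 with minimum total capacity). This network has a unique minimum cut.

Min-cut arcs: {(1,8), (1,10), (4,6), (4,12)} (total capacity 74)

augment #1: 1→4→6 push 3
augment #2: 1→8→6 push 25
augment #3: 1→10→6 push 2
augment #4: 1→10→8→6 push 7
augment #5: 1→10→9→6 push 11
augment #6: 1→10→7→9→6 push 12
augment #7: 1→10→7→9→2→6 push 1
augment #8: 1→10→8→9→2→6 push 8
augment #9: 1→4→12→0→9→2→6 push 5
max flow = 74; residual-reachable set from 1 gives S-side
cut edges (S→T): {(1,8), (1,10), (4,6), (4,12)} total cap 74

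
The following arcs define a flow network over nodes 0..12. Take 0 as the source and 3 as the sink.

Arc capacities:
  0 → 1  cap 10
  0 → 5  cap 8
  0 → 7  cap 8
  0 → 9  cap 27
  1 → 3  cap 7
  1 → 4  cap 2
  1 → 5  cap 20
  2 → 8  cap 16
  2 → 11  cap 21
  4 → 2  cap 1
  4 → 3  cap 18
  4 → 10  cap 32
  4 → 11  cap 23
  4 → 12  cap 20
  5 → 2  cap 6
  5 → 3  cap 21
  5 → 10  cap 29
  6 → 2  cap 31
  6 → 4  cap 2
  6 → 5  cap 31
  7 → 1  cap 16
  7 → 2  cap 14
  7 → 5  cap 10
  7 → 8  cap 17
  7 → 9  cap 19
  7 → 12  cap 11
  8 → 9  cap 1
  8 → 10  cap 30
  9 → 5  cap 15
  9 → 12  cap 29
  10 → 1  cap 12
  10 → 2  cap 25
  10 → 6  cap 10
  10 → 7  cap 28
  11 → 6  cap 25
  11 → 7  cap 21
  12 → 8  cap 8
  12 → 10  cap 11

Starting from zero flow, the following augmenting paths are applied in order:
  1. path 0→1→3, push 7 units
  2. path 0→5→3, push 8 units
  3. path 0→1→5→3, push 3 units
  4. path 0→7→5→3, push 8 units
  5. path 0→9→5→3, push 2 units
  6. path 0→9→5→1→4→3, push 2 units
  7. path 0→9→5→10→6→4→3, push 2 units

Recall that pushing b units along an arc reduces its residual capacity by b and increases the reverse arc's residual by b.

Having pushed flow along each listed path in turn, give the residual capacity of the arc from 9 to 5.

after path 1 (0→1→3, push 7): res(9,5)=15
after path 2 (0→5→3, push 8): res(9,5)=15
after path 3 (0→1→5→3, push 3): res(9,5)=15
after path 4 (0→7→5→3, push 8): res(9,5)=15
after path 5 (0→9→5→3, push 2): res(9,5)=13
after path 6 (0→9→5→1→4→3, push 2): res(9,5)=11
after path 7 (0→9→5→10→6→4→3, push 2): res(9,5)=9

Residual capacity of (9,5): 9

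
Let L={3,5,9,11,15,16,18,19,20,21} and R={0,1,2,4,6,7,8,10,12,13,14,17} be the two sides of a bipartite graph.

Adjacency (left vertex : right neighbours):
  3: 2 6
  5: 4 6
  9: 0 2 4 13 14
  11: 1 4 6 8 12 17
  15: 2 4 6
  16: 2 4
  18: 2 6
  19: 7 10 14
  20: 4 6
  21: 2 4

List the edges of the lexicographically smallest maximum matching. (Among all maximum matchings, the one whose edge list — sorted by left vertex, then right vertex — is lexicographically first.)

|M| = 6 (so the lex-smallest maximum matching has 6 edges)
process left vertices in ascending order; for each, take the smallest-labelled available neighbour that still permits 6 edges overall, or leave it unmatched if none does
lex-smallest matching: {3-2, 5-4, 9-0, 11-1, 15-6, 19-7}

Lex-smallest maximum matching: {(3,2), (5,4), (9,0), (11,1), (15,6), (19,7)}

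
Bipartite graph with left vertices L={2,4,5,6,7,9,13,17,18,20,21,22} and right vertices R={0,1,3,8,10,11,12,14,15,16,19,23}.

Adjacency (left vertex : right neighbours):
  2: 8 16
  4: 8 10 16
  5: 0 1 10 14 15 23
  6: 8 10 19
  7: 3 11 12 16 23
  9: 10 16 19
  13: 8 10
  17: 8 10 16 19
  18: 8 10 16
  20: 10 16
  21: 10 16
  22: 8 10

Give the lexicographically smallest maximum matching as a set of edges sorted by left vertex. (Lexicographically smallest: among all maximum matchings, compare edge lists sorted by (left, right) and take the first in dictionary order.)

Lex-smallest maximum matching: {(2,8), (4,10), (5,0), (6,19), (7,3), (9,16)}

|M| = 6 (so the lex-smallest maximum matching has 6 edges)
process left vertices in ascending order; for each, take the smallest-labelled available neighbour that still permits 6 edges overall, or leave it unmatched if none does
lex-smallest matching: {2-8, 4-10, 5-0, 6-19, 7-3, 9-16}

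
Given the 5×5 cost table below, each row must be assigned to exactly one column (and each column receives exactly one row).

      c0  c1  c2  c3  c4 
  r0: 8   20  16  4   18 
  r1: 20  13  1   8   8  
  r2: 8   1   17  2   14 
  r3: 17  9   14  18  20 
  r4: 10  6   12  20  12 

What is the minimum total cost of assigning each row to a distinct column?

optimal assignment: row0→col0 (cost 8), row1→col2 (cost 1), row2→col3 (cost 2), row3→col1 (cost 9), row4→col4 (cost 12)
total = 8 + 1 + 2 + 9 + 12 = 32

Minimum assignment cost: 32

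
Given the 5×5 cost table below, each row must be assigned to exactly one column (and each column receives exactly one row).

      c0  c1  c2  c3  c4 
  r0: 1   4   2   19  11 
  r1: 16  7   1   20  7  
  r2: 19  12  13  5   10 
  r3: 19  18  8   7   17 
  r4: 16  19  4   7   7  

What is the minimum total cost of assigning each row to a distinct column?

one of 2 optimal assignments: row0→col0 (cost 1), row1→col1 (cost 7), row2→col3 (cost 5), row3→col2 (cost 8), row4→col4 (cost 7)
total = 1 + 7 + 5 + 8 + 7 = 28

Minimum assignment cost: 28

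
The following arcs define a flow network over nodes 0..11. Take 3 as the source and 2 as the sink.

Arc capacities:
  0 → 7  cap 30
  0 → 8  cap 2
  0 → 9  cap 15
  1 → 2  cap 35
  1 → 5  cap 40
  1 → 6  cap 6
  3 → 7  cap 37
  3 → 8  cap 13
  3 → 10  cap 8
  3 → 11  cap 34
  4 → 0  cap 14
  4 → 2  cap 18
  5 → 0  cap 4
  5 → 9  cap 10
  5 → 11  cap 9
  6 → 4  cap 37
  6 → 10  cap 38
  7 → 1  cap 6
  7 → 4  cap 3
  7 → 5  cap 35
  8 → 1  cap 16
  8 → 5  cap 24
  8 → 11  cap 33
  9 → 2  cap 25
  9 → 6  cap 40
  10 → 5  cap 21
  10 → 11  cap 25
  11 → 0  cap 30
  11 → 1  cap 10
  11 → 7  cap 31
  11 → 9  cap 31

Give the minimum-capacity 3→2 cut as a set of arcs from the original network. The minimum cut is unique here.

augment #1: 3→7→1→2 push 6
augment #2: 3→7→4→2 push 3
augment #3: 3→8→1→2 push 13
augment #4: 3→11→1→2 push 10
augment #5: 3→11→9→2 push 24
augment #6: 3→7→5→9→2 push 1
augment #7: 3→7→5→0→8→1→2 push 2
augment #8: 3→7→5→9→6→4→2 push 9
augment #9: 3→10→11→9→6→4→2 push 6
max flow = 74; residual-reachable set from 3 gives S-side
cut edges (S→T): {(0,8), (3,8), (4,2), (7,1), (9,2), (11,1)} total cap 74

Min-cut arcs: {(0,8), (3,8), (4,2), (7,1), (9,2), (11,1)} (total capacity 74)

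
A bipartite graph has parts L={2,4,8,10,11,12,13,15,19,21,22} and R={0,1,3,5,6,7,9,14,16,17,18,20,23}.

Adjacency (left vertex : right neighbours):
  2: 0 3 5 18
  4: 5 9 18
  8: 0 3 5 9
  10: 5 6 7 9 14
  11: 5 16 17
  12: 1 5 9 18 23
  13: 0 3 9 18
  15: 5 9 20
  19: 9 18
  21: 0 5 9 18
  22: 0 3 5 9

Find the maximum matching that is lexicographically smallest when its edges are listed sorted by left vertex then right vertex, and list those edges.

Lex-smallest maximum matching: {(2,0), (4,5), (8,3), (10,6), (11,16), (12,1), (13,9), (15,20), (19,18)}

|M| = 9 (so the lex-smallest maximum matching has 9 edges)
process left vertices in ascending order; for each, take the smallest-labelled available neighbour that still permits 9 edges overall, or leave it unmatched if none does
lex-smallest matching: {2-0, 4-5, 8-3, 10-6, 11-16, 12-1, 13-9, 15-20, 19-18}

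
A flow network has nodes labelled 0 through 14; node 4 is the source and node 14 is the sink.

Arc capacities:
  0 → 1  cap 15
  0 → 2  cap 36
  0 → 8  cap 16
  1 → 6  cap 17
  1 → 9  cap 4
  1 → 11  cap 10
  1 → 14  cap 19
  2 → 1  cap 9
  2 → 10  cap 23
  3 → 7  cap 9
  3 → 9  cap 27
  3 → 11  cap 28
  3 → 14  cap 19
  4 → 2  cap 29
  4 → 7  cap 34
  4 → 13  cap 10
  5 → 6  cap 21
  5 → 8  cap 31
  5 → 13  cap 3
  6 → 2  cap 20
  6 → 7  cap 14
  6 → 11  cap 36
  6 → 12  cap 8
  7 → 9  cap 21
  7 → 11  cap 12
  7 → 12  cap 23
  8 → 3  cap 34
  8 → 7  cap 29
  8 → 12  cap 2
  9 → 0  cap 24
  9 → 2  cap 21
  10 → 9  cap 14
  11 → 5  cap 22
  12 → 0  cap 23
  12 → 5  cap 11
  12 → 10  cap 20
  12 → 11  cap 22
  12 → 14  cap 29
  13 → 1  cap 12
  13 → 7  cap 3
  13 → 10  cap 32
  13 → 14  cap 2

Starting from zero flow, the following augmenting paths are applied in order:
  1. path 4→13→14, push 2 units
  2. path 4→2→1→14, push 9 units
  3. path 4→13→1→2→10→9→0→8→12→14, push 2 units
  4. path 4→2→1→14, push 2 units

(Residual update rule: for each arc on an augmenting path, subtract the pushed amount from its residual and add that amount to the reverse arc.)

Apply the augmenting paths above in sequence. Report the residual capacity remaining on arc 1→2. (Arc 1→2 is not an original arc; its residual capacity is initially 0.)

Residual capacity of (1,2): 9

after path 1 (4→13→14, push 2): res(1,2)=0
after path 2 (4→2→1→14, push 9): res(1,2)=9
after path 3 (4→13→1→2→10→9→0→8→12→14, push 2): res(1,2)=7
after path 4 (4→2→1→14, push 2): res(1,2)=9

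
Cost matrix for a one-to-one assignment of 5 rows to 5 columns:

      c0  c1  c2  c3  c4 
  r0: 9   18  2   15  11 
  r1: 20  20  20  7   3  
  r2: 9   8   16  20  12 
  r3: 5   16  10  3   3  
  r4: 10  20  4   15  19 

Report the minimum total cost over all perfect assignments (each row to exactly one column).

optimal assignment: row0→col2 (cost 2), row1→col4 (cost 3), row2→col1 (cost 8), row3→col3 (cost 3), row4→col0 (cost 10)
total = 2 + 3 + 8 + 3 + 10 = 26

Minimum assignment cost: 26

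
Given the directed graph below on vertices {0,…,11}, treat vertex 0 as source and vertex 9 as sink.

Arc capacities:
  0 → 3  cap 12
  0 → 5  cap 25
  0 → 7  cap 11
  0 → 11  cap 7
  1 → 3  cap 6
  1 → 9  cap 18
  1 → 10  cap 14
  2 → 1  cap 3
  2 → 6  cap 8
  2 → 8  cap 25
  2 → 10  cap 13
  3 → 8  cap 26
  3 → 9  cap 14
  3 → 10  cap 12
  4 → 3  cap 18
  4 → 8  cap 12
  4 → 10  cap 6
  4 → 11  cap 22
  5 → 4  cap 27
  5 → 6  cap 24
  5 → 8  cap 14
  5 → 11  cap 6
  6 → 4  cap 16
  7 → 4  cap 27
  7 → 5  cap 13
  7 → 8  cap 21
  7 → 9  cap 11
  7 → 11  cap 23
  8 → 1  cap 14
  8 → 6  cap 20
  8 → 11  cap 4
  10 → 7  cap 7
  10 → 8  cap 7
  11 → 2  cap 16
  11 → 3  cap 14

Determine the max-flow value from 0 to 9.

augment #1: 0→3→9 bottleneck 12, total now 12
augment #2: 0→7→9 bottleneck 11, total now 23
augment #3: 0→11→3→9 bottleneck 2, total now 25
augment #4: 0→5→8→1→9 bottleneck 14, total now 39
augment #5: 0→11→2→1→9 bottleneck 3, total now 42

Maximum flow value: 42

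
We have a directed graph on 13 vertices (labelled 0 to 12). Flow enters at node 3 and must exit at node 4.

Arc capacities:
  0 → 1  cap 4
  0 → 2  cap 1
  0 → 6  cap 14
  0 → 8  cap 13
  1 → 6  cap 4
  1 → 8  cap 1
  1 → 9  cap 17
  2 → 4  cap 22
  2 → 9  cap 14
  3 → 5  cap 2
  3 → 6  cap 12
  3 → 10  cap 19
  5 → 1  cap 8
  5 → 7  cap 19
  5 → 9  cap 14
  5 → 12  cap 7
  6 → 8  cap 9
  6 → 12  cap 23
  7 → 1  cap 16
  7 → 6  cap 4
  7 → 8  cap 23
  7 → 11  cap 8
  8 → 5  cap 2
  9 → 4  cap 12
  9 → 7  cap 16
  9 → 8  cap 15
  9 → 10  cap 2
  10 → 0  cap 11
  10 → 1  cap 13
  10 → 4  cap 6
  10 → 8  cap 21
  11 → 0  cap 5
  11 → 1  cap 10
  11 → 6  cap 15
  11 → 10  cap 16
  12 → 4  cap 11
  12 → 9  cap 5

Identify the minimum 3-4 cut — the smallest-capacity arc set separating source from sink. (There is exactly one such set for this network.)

Min-cut arcs: {(0,2), (9,4), (10,4), (12,4)} (total capacity 30)

augment #1: 3→10→4 push 6
augment #2: 3→5→9→4 push 2
augment #3: 3→6→12→4 push 11
augment #4: 3→6→12→9→4 push 1
augment #5: 3→10→0→2→4 push 1
augment #6: 3→10→1→9→4 push 9
max flow = 30; residual-reachable set from 3 gives S-side
cut edges (S→T): {(0,2), (9,4), (10,4), (12,4)} total cap 30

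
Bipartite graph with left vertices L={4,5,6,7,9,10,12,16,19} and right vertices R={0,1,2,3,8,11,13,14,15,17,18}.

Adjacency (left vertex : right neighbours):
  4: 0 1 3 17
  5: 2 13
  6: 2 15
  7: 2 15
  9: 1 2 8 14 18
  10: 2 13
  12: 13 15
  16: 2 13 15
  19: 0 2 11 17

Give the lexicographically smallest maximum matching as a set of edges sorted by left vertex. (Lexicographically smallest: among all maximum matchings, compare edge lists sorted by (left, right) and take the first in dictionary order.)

Lex-smallest maximum matching: {(4,0), (5,2), (6,15), (9,1), (10,13), (19,11)}

|M| = 6 (so the lex-smallest maximum matching has 6 edges)
process left vertices in ascending order; for each, take the smallest-labelled available neighbour that still permits 6 edges overall, or leave it unmatched if none does
lex-smallest matching: {4-0, 5-2, 6-15, 9-1, 10-13, 19-11}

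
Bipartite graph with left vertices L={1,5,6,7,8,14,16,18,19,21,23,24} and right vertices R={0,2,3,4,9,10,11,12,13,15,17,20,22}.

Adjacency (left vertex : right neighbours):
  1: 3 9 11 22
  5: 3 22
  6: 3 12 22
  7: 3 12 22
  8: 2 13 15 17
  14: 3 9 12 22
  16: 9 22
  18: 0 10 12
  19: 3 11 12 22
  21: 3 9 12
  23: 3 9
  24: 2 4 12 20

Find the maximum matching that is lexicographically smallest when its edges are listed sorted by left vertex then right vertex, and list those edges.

|M| = 8 (so the lex-smallest maximum matching has 8 edges)
process left vertices in ascending order; for each, take the smallest-labelled available neighbour that still permits 8 edges overall, or leave it unmatched if none does
lex-smallest matching: {1-3, 5-22, 6-12, 8-2, 14-9, 18-0, 19-11, 24-4}

Lex-smallest maximum matching: {(1,3), (5,22), (6,12), (8,2), (14,9), (18,0), (19,11), (24,4)}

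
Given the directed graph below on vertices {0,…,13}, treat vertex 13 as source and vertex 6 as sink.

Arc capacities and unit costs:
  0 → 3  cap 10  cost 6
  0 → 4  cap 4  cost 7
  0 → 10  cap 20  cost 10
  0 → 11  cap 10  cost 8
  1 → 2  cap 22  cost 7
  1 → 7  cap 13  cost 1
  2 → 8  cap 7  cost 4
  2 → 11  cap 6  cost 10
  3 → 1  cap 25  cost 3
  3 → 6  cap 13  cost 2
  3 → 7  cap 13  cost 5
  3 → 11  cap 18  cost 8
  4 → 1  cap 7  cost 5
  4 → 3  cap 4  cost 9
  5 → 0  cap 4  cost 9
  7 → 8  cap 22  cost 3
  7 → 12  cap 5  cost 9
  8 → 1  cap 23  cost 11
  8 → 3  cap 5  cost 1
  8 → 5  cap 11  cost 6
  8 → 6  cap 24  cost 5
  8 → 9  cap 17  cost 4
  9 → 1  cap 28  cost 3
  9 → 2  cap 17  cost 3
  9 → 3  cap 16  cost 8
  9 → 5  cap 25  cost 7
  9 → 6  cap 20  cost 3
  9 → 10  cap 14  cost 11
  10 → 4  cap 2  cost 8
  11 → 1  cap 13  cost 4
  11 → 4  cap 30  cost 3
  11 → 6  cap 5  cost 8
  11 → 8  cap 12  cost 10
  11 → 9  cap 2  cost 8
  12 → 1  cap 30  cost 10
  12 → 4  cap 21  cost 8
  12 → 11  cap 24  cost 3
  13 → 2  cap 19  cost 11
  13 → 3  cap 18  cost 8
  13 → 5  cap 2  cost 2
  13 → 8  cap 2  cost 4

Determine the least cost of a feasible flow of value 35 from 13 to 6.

shortest-cost path #1: 13→8→3→6 push 2 @ unit cost 7 (adds 14)
shortest-cost path #2: 13→3→6 push 11 @ unit cost 10 (adds 110)
shortest-cost path #3: 13→3→8→6 push 2 @ unit cost 12 (adds 24)
shortest-cost path #4: 13→2→8→6 push 7 @ unit cost 20 (adds 140)
shortest-cost path #5: 13→3→1→7→8→6 push 5 @ unit cost 20 (adds 100)
shortest-cost path #6: 13→5→0→11→6 push 2 @ unit cost 27 (adds 54)
shortest-cost path #7: 13→2→11→6 push 3 @ unit cost 29 (adds 87)
shortest-cost path #8: 13→2→11→0→3→1→7→8→6 push 2 @ unit cost 31 (adds 62)
shortest-cost path #9: 13→2→11→9→6 push 1 @ unit cost 32 (adds 32)
total cost = 623

Minimum cost for 35 units: 623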